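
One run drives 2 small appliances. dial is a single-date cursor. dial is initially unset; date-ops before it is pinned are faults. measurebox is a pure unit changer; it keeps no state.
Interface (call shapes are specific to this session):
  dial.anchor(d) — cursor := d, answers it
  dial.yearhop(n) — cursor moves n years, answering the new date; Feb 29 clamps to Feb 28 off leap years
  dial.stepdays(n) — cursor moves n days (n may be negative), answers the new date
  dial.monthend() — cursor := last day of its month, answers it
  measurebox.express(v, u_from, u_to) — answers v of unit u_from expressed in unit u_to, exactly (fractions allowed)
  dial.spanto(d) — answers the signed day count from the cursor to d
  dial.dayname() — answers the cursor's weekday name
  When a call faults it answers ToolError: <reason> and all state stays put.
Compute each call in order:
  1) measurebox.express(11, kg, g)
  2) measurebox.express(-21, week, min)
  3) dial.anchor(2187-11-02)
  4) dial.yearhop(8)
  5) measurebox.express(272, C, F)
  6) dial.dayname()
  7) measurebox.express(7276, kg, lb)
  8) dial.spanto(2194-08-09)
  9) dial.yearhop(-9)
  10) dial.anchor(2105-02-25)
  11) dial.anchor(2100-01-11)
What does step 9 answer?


Answer: 2186-11-02

Derivation:
-- 1. measurebox.express(11, kg, g) ~> 11000
-- 2. measurebox.express(-21, week, min) ~> -211680
-- 3. dial.anchor(2187-11-02) ~> 2187-11-02
-- 4. dial.yearhop(8) ~> 2195-11-02
-- 5. measurebox.express(272, C, F) ~> 2608/5
-- 6. dial.dayname() ~> Monday
-- 7. measurebox.express(7276, kg, lb) ~> 727600000000/45359237
-- 8. dial.spanto(2194-08-09) ~> -450
-- 9. dial.yearhop(-9) ~> 2186-11-02
-- 10. dial.anchor(2105-02-25) ~> 2105-02-25
-- 11. dial.anchor(2100-01-11) ~> 2100-01-11


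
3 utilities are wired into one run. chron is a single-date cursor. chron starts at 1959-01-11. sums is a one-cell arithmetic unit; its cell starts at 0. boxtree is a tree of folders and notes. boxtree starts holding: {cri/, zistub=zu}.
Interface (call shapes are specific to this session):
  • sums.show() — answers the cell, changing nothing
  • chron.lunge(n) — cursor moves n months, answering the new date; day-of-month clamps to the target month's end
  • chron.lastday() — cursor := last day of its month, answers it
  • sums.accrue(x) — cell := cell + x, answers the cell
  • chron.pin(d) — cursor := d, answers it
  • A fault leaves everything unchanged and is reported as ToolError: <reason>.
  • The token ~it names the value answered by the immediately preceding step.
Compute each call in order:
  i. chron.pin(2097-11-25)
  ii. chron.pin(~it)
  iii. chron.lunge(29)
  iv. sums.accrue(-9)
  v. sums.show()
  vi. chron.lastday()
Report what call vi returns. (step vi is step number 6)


Now I run pin passing 2097-11-25: 2097-11-25.
I run pin passing ~it, and get 2097-11-25.
Using lunge passing 29, — result: 2100-04-25.
Then accrue passing -9, and observe -9.
I try show(), which returns -9.
I use lastday(), giving 2100-04-30.

Answer: 2100-04-30


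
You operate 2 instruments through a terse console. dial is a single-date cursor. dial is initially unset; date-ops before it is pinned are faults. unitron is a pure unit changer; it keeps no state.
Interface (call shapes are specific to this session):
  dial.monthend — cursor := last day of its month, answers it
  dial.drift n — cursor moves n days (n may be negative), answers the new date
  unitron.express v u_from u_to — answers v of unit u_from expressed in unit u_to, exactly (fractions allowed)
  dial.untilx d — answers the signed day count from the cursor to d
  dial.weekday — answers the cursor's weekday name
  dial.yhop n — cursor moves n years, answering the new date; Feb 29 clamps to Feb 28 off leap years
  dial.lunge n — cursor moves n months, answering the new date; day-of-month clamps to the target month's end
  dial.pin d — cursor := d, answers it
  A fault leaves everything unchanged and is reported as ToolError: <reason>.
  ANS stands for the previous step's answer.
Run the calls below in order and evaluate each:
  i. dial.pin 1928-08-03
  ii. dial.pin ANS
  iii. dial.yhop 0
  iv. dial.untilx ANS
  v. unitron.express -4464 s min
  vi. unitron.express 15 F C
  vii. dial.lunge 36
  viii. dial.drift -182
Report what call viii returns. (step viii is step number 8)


-- dial.pin(d=1928-08-03) -> 1928-08-03
-- dial.pin(d=ANS) -> 1928-08-03
-- dial.yhop(n=0) -> 1928-08-03
-- dial.untilx(d=ANS) -> 0
-- unitron.express(v=-4464, u_from=s, u_to=min) -> -372/5
-- unitron.express(v=15, u_from=F, u_to=C) -> -85/9
-- dial.lunge(n=36) -> 1931-08-03
-- dial.drift(n=-182) -> 1931-02-02

Answer: 1931-02-02


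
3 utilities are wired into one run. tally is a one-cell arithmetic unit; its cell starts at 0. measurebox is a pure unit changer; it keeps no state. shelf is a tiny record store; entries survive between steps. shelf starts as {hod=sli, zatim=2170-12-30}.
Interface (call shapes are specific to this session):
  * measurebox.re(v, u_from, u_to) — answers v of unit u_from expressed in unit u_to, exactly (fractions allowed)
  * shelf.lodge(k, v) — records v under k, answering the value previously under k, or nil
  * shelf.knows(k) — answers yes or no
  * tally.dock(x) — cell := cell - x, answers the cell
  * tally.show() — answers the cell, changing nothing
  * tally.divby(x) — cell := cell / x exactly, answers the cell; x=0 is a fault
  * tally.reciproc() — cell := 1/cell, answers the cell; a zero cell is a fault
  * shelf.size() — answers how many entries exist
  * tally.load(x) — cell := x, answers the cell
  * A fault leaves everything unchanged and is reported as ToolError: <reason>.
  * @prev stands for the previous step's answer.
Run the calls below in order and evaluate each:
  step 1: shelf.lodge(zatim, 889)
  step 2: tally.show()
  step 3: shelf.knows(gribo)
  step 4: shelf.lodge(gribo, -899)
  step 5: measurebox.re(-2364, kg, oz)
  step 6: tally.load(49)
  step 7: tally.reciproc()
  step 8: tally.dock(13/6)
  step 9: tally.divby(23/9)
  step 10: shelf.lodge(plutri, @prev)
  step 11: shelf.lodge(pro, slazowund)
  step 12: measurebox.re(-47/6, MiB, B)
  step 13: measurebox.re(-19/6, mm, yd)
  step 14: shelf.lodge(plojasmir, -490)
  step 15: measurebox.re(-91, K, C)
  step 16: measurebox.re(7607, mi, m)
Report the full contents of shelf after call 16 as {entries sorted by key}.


$ shelf.lodge k: zatim v: 889
  2170-12-30
$ tally.show
  0
$ shelf.knows k: gribo
  no
$ shelf.lodge k: gribo v: -899
  nil
$ measurebox.re v: -2364 u_from: kg u_to: oz
  -3782400000000/45359237
$ tally.load x: 49
  49
$ tally.reciproc
  1/49
$ tally.dock x: 13/6
  -631/294
$ tally.divby x: 23/9
  -1893/2254
$ shelf.lodge k: plutri v: @prev
  nil
$ shelf.lodge k: pro v: slazowund
  nil
$ measurebox.re v: -47/6 u_from: MiB u_to: B
  -24641536/3
$ measurebox.re v: -19/6 u_from: mm u_to: yd
  -95/27432
$ shelf.lodge k: plojasmir v: -490
  nil
$ measurebox.re v: -91 u_from: K u_to: C
  -7283/20
$ measurebox.re v: 7607 u_from: mi u_to: m
  1530284976/125

Answer: {gribo=-899, hod=sli, plojasmir=-490, plutri=-1893/2254, pro=slazowund, zatim=889}


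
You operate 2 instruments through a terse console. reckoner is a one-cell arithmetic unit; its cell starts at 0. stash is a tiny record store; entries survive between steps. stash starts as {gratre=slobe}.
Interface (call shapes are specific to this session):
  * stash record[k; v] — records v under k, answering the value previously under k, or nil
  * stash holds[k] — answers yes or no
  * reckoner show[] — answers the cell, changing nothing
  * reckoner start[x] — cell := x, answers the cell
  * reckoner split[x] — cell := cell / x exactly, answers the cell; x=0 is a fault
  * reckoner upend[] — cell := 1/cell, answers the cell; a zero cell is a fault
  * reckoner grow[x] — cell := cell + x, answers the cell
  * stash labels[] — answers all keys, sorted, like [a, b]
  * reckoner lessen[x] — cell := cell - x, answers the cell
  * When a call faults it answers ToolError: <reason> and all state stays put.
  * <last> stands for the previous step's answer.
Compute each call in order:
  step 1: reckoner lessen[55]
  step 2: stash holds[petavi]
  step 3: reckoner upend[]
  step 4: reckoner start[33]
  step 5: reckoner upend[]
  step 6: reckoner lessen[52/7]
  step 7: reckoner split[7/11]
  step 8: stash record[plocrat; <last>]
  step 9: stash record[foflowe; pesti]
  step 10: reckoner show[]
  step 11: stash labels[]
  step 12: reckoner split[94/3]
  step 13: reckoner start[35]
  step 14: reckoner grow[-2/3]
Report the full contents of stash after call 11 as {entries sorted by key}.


Answer: {foflowe=pesti, gratre=slobe, plocrat=-1709/147}

Derivation:
! reckoner lessen(x='55') ~> -55
! stash holds(k='petavi') ~> no
! reckoner upend() ~> -1/55
! reckoner start(x='33') ~> 33
! reckoner upend() ~> 1/33
! reckoner lessen(x='52/7') ~> -1709/231
! reckoner split(x='7/11') ~> -1709/147
! stash record(k='plocrat', v='<last>') ~> nil
! stash record(k='foflowe', v='pesti') ~> nil
! reckoner show() ~> -1709/147
! stash labels() ~> [foflowe, gratre, plocrat]
! reckoner split(x='94/3') ~> -1709/4606
! reckoner start(x='35') ~> 35
! reckoner grow(x='-2/3') ~> 103/3


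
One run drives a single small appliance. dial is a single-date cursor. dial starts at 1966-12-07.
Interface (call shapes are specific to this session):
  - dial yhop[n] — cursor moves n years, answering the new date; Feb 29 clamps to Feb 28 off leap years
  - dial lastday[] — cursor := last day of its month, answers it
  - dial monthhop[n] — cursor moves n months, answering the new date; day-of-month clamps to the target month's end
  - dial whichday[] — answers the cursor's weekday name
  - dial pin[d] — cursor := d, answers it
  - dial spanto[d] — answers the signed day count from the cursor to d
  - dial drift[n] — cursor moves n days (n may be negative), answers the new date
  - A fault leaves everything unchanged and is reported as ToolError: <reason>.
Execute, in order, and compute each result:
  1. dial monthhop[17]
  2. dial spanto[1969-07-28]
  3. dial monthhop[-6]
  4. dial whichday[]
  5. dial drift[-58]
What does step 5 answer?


~$ dial monthhop n='17'
  1968-05-07
~$ dial spanto d='1969-07-28'
  447
~$ dial monthhop n='-6'
  1967-11-07
~$ dial whichday
  Tuesday
~$ dial drift n='-58'
  1967-09-10

Answer: 1967-09-10


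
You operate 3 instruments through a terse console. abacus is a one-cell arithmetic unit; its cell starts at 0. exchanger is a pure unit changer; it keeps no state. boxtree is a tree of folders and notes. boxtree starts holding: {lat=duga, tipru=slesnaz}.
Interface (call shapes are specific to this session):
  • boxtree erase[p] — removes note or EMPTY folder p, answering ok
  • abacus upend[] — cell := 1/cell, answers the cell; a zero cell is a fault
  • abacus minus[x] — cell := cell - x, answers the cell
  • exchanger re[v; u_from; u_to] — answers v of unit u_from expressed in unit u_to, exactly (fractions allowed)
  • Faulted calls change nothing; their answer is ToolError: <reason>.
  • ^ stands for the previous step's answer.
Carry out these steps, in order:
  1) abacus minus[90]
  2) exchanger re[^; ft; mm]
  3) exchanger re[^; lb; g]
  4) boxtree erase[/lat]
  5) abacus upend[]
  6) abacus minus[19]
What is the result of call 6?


Answer: -1711/90

Derivation:
$ abacus minus x→90
:: -90
$ exchanger re v→^ u_from→ft u_to→mm
:: -27432
$ exchanger re v→^ u_from→lb u_to→g
:: -155536823673/12500
$ boxtree erase p→/lat
:: ok
$ abacus upend
:: -1/90
$ abacus minus x→19
:: -1711/90


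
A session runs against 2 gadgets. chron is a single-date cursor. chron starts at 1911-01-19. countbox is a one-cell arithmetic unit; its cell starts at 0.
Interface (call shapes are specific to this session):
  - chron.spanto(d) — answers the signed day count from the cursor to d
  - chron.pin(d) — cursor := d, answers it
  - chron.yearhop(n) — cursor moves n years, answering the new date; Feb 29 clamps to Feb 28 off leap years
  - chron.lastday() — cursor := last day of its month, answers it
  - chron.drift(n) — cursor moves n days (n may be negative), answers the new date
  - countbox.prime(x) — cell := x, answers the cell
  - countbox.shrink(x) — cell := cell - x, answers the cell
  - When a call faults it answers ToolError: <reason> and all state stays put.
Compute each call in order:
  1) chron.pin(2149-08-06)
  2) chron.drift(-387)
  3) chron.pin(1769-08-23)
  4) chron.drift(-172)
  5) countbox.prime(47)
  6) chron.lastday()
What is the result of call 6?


Answer: 1769-03-31

Derivation:
% 1. pin(d='2149-08-06') => 2149-08-06
% 2. drift(n='-387') => 2148-07-15
% 3. pin(d='1769-08-23') => 1769-08-23
% 4. drift(n='-172') => 1769-03-04
% 5. prime(x='47') => 47
% 6. lastday() => 1769-03-31


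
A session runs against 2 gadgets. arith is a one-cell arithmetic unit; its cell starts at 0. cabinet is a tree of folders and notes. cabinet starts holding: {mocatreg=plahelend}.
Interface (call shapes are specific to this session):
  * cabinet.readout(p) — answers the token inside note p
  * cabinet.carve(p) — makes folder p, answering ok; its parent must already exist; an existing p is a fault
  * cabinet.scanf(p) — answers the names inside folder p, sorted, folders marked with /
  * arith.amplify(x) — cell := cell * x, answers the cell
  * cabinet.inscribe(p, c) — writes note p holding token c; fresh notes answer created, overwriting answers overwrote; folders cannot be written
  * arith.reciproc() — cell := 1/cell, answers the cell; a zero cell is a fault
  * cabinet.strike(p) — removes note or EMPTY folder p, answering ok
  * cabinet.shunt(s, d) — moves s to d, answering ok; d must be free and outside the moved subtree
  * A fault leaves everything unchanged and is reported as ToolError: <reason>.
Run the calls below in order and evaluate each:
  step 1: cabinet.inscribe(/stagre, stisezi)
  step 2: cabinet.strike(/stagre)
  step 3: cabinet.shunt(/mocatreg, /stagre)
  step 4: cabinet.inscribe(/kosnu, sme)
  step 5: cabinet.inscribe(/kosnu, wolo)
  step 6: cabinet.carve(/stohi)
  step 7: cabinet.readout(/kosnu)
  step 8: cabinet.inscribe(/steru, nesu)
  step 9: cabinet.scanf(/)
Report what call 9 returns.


Answer: [kosnu, stagre, steru, stohi/]

Derivation:
-- inscribe(p=/stagre, c=stisezi) -> created
-- strike(p=/stagre) -> ok
-- shunt(s=/mocatreg, d=/stagre) -> ok
-- inscribe(p=/kosnu, c=sme) -> created
-- inscribe(p=/kosnu, c=wolo) -> overwrote
-- carve(p=/stohi) -> ok
-- readout(p=/kosnu) -> wolo
-- inscribe(p=/steru, c=nesu) -> created
-- scanf(p=/) -> [kosnu, stagre, steru, stohi/]


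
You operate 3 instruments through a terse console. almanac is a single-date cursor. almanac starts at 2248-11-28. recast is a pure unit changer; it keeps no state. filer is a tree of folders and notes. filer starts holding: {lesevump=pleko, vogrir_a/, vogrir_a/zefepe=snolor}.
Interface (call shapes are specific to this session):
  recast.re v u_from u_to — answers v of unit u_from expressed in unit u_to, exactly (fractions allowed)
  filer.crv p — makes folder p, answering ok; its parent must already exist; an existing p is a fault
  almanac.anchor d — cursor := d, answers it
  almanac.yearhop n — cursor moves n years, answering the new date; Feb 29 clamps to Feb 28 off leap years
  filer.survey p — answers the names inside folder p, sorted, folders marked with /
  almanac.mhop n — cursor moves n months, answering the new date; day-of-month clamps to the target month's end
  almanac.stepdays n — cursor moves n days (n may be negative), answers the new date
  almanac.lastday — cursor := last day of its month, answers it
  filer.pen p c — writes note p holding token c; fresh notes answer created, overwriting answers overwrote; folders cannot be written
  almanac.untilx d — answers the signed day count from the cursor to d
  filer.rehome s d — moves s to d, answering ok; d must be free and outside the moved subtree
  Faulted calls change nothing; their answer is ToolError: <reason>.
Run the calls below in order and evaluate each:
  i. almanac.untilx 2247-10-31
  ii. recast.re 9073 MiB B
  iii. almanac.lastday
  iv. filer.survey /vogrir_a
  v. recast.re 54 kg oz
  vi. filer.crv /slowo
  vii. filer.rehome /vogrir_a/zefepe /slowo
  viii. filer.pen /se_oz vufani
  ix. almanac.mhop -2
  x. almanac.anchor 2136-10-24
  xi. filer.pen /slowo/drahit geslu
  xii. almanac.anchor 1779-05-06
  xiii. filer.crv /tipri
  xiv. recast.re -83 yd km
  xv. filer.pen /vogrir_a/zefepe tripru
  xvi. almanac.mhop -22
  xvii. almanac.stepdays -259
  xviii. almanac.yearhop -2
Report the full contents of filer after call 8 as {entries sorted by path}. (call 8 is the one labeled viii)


Answer: {lesevump=pleko, se_oz=vufani, slowo/, vogrir_a/, vogrir_a/zefepe=snolor}

Derivation:
I call almanac.untilx on d='2247-10-31': -394.
I invoke recast.re on v='9073', u_from='MiB', u_to='B', and get 9513730048.
I run almanac.lastday, and observe 2248-11-30.
I invoke filer.survey on p='/vogrir_a', and get [zefepe].
Then recast.re on v='54', u_from='kg', u_to='oz', and observe 86400000000/45359237.
Calling filer.crv on p='/slowo', and get ok.
I run filer.rehome on s='/vogrir_a/zefepe', d='/slowo', — result: ToolError: exists.
Calling filer.pen on p='/se_oz', c='vufani', yielding created.
Calling almanac.mhop on n='-2', which returns 2248-09-30.
I run almanac.anchor on d='2136-10-24', which returns 2136-10-24.
Then filer.pen on p='/slowo/drahit', c='geslu', yielding created.
I use almanac.anchor on d='1779-05-06', — result: 1779-05-06.
Calling filer.crv on p='/tipri', and observe ok.
I invoke recast.re on v='-83', u_from='yd', u_to='km', → -94869/1250000.
I try filer.pen on p='/vogrir_a/zefepe', c='tripru', yielding overwrote.
I invoke almanac.mhop on n='-22', and get 1777-07-06.
Next I call almanac.stepdays on n='-259', and get 1776-10-20.
I invoke almanac.yearhop on n='-2', and see 1774-10-20.


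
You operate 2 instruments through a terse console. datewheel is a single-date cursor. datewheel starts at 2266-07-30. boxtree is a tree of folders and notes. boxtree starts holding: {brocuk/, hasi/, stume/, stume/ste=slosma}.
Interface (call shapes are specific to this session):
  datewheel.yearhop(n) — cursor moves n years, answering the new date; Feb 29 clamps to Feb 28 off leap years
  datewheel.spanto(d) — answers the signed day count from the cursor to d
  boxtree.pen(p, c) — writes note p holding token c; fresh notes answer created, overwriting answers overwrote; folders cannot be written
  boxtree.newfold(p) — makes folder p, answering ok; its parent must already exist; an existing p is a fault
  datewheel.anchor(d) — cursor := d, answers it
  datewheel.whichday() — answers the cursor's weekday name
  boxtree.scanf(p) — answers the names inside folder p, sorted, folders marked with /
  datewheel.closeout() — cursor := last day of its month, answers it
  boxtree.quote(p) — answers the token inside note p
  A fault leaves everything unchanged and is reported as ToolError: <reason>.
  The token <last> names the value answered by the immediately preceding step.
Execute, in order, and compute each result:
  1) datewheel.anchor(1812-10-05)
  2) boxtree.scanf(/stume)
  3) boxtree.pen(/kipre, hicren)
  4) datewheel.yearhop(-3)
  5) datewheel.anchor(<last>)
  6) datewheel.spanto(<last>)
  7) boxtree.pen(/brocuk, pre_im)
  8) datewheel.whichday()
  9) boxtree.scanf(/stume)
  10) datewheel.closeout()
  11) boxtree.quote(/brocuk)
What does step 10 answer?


Answer: 1809-10-31

Derivation:
I invoke anchor passing d=1812-10-05, → 1812-10-05.
Invoking scanf passing p=/stume, and observe [ste].
I invoke pen passing p=/kipre, c=hicren, and observe created.
Calling yearhop passing n=-3, → 1809-10-05.
I call anchor passing d=<last>: 1809-10-05.
Now I run spanto passing d=<last>, and observe 0.
Using pen passing p=/brocuk, c=pre_im: ToolError: is a directory.
Then whichday, which returns Thursday.
Then scanf passing p=/stume, yielding [ste].
I call closeout(), which returns 1809-10-31.
Invoking quote passing p=/brocuk, yielding ToolError: is a directory.


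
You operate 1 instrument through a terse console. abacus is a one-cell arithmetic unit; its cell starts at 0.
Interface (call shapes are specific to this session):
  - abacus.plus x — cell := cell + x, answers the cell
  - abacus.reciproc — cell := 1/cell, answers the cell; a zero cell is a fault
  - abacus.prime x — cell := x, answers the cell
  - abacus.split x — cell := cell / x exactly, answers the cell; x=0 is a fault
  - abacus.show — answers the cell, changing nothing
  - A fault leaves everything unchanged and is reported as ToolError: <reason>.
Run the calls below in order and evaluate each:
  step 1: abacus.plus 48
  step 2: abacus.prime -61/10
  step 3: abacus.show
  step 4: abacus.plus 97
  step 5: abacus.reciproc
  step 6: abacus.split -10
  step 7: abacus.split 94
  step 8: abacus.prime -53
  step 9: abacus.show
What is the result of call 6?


I try abacus.plus with 48, and see 48.
I run abacus.prime with -61/10, and observe -61/10.
Then abacus.show(), and get -61/10.
Calling abacus.plus with 97: 909/10.
I run abacus.reciproc(), → 10/909.
Then abacus.split with -10, which returns -1/909.
I try abacus.split with 94, → -1/85446.
Next I call abacus.prime with -53, yielding -53.
Calling abacus.show, — result: -53.

Answer: -1/909


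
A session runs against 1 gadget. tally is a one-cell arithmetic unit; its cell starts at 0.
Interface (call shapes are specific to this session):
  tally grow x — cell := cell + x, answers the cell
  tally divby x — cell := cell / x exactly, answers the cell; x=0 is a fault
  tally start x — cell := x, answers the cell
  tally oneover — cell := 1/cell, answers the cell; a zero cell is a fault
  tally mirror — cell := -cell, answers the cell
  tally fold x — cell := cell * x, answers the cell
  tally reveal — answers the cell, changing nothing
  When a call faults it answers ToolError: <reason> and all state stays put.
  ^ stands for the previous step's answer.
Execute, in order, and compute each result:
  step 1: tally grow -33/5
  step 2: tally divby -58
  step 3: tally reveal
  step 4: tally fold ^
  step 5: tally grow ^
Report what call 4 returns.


Answer: 1089/84100

Derivation:
→ tally grow(x='-33/5')
← -33/5
→ tally divby(x='-58')
← 33/290
→ tally reveal()
← 33/290
→ tally fold(x='^')
← 1089/84100
→ tally grow(x='^')
← 1089/42050


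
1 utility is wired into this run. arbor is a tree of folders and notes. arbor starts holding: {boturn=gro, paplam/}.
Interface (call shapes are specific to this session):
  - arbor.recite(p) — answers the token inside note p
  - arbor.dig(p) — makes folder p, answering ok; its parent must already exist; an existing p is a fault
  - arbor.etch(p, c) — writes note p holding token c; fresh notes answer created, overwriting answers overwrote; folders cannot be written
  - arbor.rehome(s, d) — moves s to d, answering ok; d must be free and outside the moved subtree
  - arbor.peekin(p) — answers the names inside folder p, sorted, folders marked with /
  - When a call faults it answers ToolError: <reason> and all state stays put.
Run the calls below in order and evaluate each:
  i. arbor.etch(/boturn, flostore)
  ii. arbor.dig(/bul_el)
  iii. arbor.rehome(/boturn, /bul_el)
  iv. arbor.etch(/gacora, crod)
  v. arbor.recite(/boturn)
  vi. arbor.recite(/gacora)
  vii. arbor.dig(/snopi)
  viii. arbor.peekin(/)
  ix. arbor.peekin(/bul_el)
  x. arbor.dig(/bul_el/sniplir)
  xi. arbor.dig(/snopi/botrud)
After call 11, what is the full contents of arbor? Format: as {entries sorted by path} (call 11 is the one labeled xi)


[in] arbor.etch p=/boturn c=flostore
  overwrote
[in] arbor.dig p=/bul_el
  ok
[in] arbor.rehome s=/boturn d=/bul_el
  ToolError: exists
[in] arbor.etch p=/gacora c=crod
  created
[in] arbor.recite p=/boturn
  flostore
[in] arbor.recite p=/gacora
  crod
[in] arbor.dig p=/snopi
  ok
[in] arbor.peekin p=/
  [boturn, bul_el/, gacora, paplam/, snopi/]
[in] arbor.peekin p=/bul_el
  []
[in] arbor.dig p=/bul_el/sniplir
  ok
[in] arbor.dig p=/snopi/botrud
  ok

Answer: {boturn=flostore, bul_el/, bul_el/sniplir/, gacora=crod, paplam/, snopi/, snopi/botrud/}


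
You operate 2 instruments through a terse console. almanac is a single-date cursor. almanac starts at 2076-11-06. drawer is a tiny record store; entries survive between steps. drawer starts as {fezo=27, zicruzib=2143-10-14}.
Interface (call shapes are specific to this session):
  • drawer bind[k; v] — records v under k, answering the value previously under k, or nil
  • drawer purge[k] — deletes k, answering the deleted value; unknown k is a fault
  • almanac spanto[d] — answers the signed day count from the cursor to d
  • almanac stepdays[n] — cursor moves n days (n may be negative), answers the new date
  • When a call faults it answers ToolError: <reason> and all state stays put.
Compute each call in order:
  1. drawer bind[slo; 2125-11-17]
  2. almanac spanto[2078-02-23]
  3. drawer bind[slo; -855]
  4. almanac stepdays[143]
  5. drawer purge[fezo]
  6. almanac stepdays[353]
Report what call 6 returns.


Answer: 2078-03-17

Derivation:
! 1. drawer bind(k→slo, v→2125-11-17) ~> nil
! 2. almanac spanto(d→2078-02-23) ~> 474
! 3. drawer bind(k→slo, v→-855) ~> 2125-11-17
! 4. almanac stepdays(n→143) ~> 2077-03-29
! 5. drawer purge(k→fezo) ~> 27
! 6. almanac stepdays(n→353) ~> 2078-03-17


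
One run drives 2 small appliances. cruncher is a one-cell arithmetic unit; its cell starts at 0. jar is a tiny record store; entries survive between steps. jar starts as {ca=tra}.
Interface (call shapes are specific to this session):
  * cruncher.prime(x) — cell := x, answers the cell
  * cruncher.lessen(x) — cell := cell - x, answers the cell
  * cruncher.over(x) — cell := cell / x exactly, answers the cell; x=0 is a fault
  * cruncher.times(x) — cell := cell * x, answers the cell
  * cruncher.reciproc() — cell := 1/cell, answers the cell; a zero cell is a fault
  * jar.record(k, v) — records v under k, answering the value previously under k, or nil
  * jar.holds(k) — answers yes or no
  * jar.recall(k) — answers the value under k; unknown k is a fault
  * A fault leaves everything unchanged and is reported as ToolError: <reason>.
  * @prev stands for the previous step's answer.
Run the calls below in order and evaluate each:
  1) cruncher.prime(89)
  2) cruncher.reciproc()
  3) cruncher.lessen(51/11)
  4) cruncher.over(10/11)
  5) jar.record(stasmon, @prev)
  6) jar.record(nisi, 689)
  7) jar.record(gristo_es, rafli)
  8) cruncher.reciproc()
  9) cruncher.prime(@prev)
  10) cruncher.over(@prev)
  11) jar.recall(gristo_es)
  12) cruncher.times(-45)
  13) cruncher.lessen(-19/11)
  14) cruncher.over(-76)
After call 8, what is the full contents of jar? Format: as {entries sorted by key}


I invoke cruncher.prime on x='89', and see 89.
I run cruncher.reciproc, → 1/89.
Using cruncher.lessen on x='51/11', and see -4528/979.
I try cruncher.over on x='10/11': -2264/445.
Invoking jar.record on k='stasmon', v='@prev', and see nil.
Invoking jar.record on k='nisi', v='689', → nil.
Now I run jar.record on k='gristo_es', v='rafli', giving nil.
Using cruncher.reciproc: -445/2264.
Then cruncher.prime on x='@prev', yielding -445/2264.
I try cruncher.over on x='@prev', → 1.
Now I run jar.recall on k='gristo_es', yielding rafli.
I call cruncher.times on x='-45': -45.
Invoking cruncher.lessen on x='-19/11', yielding -476/11.
I call cruncher.over on x='-76', and get 119/209.

Answer: {ca=tra, gristo_es=rafli, nisi=689, stasmon=-2264/445}


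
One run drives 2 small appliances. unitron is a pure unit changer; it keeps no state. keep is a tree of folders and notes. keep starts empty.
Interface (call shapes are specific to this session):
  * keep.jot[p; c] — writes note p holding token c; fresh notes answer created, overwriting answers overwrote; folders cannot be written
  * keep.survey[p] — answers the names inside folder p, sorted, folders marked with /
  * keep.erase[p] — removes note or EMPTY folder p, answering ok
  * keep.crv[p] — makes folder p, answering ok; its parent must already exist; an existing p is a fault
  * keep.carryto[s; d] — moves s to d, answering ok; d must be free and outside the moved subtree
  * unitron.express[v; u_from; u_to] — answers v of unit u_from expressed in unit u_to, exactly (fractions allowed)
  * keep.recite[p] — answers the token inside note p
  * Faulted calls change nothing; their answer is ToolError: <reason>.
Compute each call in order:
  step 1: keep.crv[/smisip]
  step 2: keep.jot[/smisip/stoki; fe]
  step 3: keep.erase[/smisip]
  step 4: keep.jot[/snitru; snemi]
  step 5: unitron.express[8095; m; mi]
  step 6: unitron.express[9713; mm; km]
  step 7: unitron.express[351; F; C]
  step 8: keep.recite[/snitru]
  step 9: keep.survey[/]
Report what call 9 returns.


Answer: [smisip/, snitru]

Derivation:
Now I run keep.crv passing p→/smisip, which returns ok.
Now I run keep.jot passing p→/smisip/stoki, c→fe, and get created.
I use keep.erase passing p→/smisip, which returns ToolError: not empty.
I run keep.jot passing p→/snitru, c→snemi, giving created.
Calling unitron.express passing v→8095, u_from→m, u_to→mi, which returns 1011875/201168.
I try unitron.express passing v→9713, u_from→mm, u_to→km, — result: 9713/1000000.
Calling unitron.express passing v→351, u_from→F, u_to→C, — result: 1595/9.
I call keep.recite passing p→/snitru, → snemi.
I invoke keep.survey passing p→/, which returns [smisip/, snitru].


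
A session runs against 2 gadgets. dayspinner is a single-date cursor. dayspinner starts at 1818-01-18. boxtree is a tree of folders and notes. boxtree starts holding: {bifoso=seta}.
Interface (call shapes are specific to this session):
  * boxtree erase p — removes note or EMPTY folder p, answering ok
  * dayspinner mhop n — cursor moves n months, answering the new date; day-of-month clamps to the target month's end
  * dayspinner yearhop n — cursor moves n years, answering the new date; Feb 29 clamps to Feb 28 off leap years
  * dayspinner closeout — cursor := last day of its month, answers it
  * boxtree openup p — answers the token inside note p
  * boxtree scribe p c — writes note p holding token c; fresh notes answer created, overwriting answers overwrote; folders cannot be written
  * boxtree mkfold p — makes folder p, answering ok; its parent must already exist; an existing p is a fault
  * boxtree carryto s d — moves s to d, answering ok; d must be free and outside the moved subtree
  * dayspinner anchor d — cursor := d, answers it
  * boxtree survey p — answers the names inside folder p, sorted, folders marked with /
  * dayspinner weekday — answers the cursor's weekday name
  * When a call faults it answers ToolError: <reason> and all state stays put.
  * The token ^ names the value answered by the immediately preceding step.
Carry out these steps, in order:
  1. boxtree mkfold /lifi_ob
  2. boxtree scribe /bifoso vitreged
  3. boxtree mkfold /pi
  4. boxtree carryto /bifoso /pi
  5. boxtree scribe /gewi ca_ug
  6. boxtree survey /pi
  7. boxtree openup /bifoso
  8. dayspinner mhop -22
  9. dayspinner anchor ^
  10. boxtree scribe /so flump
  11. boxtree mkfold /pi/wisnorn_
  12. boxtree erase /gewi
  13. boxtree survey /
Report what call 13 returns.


Answer: [bifoso, lifi_ob/, pi/, so]

Derivation:
Now I run boxtree mkfold(p='/lifi_ob'), and get ok.
I try boxtree scribe(p='/bifoso', c='vitreged'): overwrote.
Invoking boxtree mkfold(p='/pi'): ok.
Now I run boxtree carryto(s='/bifoso', d='/pi'): ToolError: exists.
Using boxtree scribe(p='/gewi', c='ca_ug'), and get created.
Invoking boxtree survey(p='/pi'), which returns [].
Using boxtree openup(p='/bifoso'), and see vitreged.
I run dayspinner mhop(n='-22'), and see 1816-03-18.
I run dayspinner anchor(d='^'), yielding 1816-03-18.
Using boxtree scribe(p='/so', c='flump'), yielding created.
I try boxtree mkfold(p='/pi/wisnorn_'), — result: ok.
Calling boxtree erase(p='/gewi'), — result: ok.
I call boxtree survey(p='/'), which returns [bifoso, lifi_ob/, pi/, so].


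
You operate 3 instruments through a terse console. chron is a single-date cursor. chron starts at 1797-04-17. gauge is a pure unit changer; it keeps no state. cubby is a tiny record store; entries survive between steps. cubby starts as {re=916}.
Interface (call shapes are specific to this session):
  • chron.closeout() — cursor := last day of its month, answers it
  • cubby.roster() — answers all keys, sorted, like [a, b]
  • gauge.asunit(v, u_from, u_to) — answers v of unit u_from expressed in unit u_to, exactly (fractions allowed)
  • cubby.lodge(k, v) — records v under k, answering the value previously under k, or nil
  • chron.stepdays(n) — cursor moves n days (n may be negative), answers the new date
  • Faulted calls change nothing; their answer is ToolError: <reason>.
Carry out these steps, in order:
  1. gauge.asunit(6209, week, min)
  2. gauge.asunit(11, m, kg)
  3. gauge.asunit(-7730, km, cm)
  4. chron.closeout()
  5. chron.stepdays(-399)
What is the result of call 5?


[in] gauge.asunit 6209 week min
  62586720
[in] gauge.asunit 11 m kg
  ToolError: incompatible units
[in] gauge.asunit -7730 km cm
  -773000000
[in] chron.closeout
  1797-04-30
[in] chron.stepdays -399
  1796-03-27

Answer: 1796-03-27


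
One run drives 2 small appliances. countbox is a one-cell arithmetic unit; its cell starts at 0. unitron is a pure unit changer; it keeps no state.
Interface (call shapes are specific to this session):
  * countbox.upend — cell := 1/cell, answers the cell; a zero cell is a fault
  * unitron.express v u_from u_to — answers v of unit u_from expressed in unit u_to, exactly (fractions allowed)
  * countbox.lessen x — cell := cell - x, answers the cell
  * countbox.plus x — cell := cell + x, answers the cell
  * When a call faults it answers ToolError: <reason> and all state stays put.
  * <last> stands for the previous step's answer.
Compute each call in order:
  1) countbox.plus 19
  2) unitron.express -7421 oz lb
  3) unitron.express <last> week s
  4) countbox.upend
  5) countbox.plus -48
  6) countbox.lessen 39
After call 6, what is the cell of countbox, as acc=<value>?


Answer: acc=-1652/19

Derivation:
// plus(x=19) == 19
// express(v=-7421, u_from=oz, u_to=lb) == -7421/16
// express(v=<last>, u_from=week, u_to=s) == -280513800
// upend() == 1/19
// plus(x=-48) == -911/19
// lessen(x=39) == -1652/19


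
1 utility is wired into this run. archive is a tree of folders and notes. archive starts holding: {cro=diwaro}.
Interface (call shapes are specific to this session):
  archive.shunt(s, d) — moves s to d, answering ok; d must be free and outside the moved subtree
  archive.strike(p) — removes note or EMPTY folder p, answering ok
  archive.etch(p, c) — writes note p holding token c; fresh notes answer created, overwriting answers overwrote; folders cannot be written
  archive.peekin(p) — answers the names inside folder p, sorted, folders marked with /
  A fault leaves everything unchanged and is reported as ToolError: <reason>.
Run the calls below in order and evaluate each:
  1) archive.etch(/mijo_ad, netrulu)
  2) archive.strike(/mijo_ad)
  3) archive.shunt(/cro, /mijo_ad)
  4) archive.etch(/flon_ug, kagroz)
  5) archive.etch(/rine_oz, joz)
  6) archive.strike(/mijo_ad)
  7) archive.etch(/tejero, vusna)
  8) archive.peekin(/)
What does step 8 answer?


-- archive.etch(p→/mijo_ad, c→netrulu) ~> created
-- archive.strike(p→/mijo_ad) ~> ok
-- archive.shunt(s→/cro, d→/mijo_ad) ~> ok
-- archive.etch(p→/flon_ug, c→kagroz) ~> created
-- archive.etch(p→/rine_oz, c→joz) ~> created
-- archive.strike(p→/mijo_ad) ~> ok
-- archive.etch(p→/tejero, c→vusna) ~> created
-- archive.peekin(p→/) ~> [flon_ug, rine_oz, tejero]

Answer: [flon_ug, rine_oz, tejero]


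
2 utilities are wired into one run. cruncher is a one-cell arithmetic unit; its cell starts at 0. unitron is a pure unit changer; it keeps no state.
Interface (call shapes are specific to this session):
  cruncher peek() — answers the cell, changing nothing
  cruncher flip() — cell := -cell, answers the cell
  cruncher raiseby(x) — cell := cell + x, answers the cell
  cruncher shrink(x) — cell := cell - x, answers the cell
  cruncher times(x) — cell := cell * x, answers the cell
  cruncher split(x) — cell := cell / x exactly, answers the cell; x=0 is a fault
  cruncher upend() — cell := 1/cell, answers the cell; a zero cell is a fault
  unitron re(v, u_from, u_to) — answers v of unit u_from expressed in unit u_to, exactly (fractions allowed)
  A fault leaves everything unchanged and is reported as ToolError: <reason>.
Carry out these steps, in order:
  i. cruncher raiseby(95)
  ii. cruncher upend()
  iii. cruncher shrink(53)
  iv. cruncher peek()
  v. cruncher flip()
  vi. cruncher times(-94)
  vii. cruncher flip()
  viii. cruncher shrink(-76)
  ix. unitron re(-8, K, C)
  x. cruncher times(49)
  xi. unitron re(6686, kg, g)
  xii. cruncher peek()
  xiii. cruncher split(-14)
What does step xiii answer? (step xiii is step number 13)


# 1. cruncher raiseby(95) => 95
# 2. cruncher upend() => 1/95
# 3. cruncher shrink(53) => -5034/95
# 4. cruncher peek() => -5034/95
# 5. cruncher flip() => 5034/95
# 6. cruncher times(-94) => -473196/95
# 7. cruncher flip() => 473196/95
# 8. cruncher shrink(-76) => 480416/95
# 9. unitron re(-8, K, C) => -5623/20
# 10. cruncher times(49) => 23540384/95
# 11. unitron re(6686, kg, g) => 6686000
# 12. cruncher peek() => 23540384/95
# 13. cruncher split(-14) => -1681456/95

Answer: -1681456/95


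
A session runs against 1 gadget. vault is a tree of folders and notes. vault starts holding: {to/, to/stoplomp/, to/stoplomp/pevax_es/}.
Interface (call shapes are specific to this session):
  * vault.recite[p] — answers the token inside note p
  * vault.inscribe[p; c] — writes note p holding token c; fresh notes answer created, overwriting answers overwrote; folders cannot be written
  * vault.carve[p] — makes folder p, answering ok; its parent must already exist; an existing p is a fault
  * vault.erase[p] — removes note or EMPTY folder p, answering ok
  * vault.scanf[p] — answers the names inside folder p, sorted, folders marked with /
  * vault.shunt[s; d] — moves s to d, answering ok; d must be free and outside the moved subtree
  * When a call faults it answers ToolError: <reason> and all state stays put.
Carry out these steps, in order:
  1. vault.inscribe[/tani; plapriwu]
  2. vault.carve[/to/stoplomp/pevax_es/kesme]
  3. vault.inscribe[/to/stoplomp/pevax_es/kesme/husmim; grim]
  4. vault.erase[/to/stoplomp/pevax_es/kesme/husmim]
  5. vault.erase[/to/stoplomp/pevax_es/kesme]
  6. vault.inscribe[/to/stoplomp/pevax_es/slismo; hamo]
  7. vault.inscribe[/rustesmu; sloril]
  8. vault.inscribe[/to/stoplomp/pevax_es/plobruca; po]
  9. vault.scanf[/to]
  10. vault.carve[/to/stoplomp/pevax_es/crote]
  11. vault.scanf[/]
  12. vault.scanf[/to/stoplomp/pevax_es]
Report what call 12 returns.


Answer: [crote/, plobruca, slismo]

Derivation:
Step: vault.inscribe[/tani; plapriwu]
Result: created
Step: vault.carve[/to/stoplomp/pevax_es/kesme]
Result: ok
Step: vault.inscribe[/to/stoplomp/pevax_es/kesme/husmim; grim]
Result: created
Step: vault.erase[/to/stoplomp/pevax_es/kesme/husmim]
Result: ok
Step: vault.erase[/to/stoplomp/pevax_es/kesme]
Result: ok
Step: vault.inscribe[/to/stoplomp/pevax_es/slismo; hamo]
Result: created
Step: vault.inscribe[/rustesmu; sloril]
Result: created
Step: vault.inscribe[/to/stoplomp/pevax_es/plobruca; po]
Result: created
Step: vault.scanf[/to]
Result: [stoplomp/]
Step: vault.carve[/to/stoplomp/pevax_es/crote]
Result: ok
Step: vault.scanf[/]
Result: [rustesmu, tani, to/]
Step: vault.scanf[/to/stoplomp/pevax_es]
Result: [crote/, plobruca, slismo]


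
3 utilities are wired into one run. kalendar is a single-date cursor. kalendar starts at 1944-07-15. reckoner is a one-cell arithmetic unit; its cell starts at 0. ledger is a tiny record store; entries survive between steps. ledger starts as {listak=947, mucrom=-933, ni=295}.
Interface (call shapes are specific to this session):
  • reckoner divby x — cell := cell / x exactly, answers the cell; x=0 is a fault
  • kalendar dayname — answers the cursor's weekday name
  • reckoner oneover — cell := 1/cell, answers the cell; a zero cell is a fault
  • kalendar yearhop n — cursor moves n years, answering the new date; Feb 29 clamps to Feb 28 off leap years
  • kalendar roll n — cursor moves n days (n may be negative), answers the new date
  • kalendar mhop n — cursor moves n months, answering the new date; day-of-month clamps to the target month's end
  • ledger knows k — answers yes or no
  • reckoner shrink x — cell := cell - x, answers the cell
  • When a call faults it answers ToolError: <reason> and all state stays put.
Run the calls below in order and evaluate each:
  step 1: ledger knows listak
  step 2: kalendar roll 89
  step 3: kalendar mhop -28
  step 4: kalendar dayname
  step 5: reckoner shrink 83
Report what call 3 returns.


Answer: 1942-06-12

Derivation:
-> ledger knows(k='listak')
<- yes
-> kalendar roll(n='89')
<- 1944-10-12
-> kalendar mhop(n='-28')
<- 1942-06-12
-> kalendar dayname()
<- Friday
-> reckoner shrink(x='83')
<- -83
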